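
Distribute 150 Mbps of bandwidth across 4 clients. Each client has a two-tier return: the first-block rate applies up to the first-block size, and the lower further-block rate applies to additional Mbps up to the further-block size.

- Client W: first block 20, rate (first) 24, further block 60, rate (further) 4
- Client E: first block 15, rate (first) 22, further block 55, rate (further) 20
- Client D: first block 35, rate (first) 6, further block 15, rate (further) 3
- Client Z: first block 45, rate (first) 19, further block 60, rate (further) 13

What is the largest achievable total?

Treat each block as its own option and order by rate: Client W/T1 24 > Client E/T1 22 > Client E/T2 20 > Client Z/T1 19 > Client Z/T2 13 > Client D/T1 6 > Client W/T2 4 > Client D/T2 3.
Client W T1 at 24: fill all 20 → 130 left.
Fill Client E T1 block (15 at 22) → 115 left.
Fill Client E T2 block (55 at 20) → 60 left.
Client Z T1 at 19: fill all 45 → 15 left.
15 remain; put them into Client Z T2 at 13.
Total = 24×20 + 22×15 + 20×55 + 19×45 + 13×15 = 2960.

2960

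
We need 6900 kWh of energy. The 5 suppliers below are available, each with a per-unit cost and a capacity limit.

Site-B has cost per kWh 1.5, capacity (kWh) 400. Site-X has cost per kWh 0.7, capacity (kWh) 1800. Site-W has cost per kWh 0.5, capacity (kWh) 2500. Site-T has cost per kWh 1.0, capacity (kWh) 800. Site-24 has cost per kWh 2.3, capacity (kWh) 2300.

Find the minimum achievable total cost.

Use suppliers in increasing cost order.
Site-W (0.5): use full 2500 — 4400 kWh to go.
Take 1800 from Site-X at 0.7 — need 2600 more.
Site-T (1.0): use full 800 — 1800 kWh to go.
Site-B at 1.5: take all 400 kWh — 1400 still needed.
Site-24 at 2.3: take 1400 of its 2300 — requirement met.
Cost = 2500×0.5 + 1800×0.7 + 800×1.0 + 400×1.5 + 1400×2.3 = 7130.

7130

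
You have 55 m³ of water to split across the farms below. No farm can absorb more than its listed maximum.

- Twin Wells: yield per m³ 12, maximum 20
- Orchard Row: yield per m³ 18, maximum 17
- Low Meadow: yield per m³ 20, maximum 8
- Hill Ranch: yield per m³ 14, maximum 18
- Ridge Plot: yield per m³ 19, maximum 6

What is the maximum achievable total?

904

Order the farms by yield per m³: Low Meadow 20 > Ridge Plot 19 > Orchard Row 18 > Hill Ranch 14 > Twin Wells 12.
Give Low Meadow 8 to hit its cap of 8 — 47 left.
Ridge Plot: +6 to 6 (cap) — 41 left.
Give Orchard Row 17 to hit its cap of 17 — 24 left.
Hill Ranch takes 18 to reach its cap of 18 — 6 left.
Twin Wells: +6 (room for 20) → 6. Pool exhausted.
Total = 12×6 + 18×17 + 20×8 + 14×18 + 19×6 = 904.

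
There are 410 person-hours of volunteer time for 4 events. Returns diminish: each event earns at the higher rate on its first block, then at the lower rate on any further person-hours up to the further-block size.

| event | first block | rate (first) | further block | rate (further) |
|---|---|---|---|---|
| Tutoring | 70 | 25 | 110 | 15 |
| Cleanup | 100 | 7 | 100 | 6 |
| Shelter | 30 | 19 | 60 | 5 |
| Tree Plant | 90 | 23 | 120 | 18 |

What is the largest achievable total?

Treat each block as its own option and order by rate: Tutoring/first 25 > Tree Plant/first 23 > Shelter/first 19 > Tree Plant/second 18 > Tutoring/second 15 > Cleanup/first 7 > Cleanup/second 6 > Shelter/second 5.
Tutoring/first (25): +70 → 340 left.
Fill Tree Plant first block (90 at 23) → 250 left.
Shelter first at 19: fill all 30 → 220 left.
Fill Tree Plant second block (120 at 18) → 100 left.
Tutoring/second: +100 of 110 at 15; pool empty.
Total = 25×70 + 23×90 + 19×30 + 18×120 + 15×100 = 8050.

8050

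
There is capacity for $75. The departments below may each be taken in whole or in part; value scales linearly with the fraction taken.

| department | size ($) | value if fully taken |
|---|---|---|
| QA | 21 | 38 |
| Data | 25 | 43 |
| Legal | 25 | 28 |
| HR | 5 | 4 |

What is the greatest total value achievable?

Rank by value-to-size ratio: QA 38/21≈1.81, Data 43/25≈1.72, Legal 28/25≈1.12, HR 4/5≈0.8.
QA: take in full, 21 $ for value 38 → 54 left.
All 25 $ of Data fit (value 43) → 29 remain.
Take all of Legal (25 $, value 28) → 4 $ left.
Only 4 $ remain; take 4/5 of HR for value 4×4/5 = 3.2.
Total value = 112.2.

112.2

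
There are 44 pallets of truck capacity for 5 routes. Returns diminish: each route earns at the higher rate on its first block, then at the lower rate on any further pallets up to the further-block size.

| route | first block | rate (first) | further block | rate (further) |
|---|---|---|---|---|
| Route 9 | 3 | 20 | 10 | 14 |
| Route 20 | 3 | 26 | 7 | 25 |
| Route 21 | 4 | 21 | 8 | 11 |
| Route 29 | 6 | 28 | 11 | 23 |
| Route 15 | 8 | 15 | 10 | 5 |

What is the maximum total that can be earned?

966

Rank every tier by rate: Route 29/tier1 28 > Route 20/tier1 26 > Route 20/tier2 25 > Route 29/tier2 23 > Route 21/tier1 21 > Route 9/tier1 20 > Route 15/tier1 15 > Route 9/tier2 14 > Route 21/tier2 11 > Route 15/tier2 5.
Route 29 tier1 at 28: fill all 6 — 38 left.
Route 20 tier1 at 26: fill all 3 — 35 left.
Fill Route 20 tier2 block (7 at 25) — 28 left.
Fill Route 29 tier2 block (11 at 23) — 17 left.
Fill Route 21 tier1 block (4 at 21) — 13 left.
Route 9/tier1 (20): +3 — 10 left.
Route 15/tier1 (15): +8 — 2 left.
Route 9/tier2: +2 of 10 at 14; pool empty.
Total = 28×6 + 26×3 + 25×7 + 23×11 + 21×4 + 20×3 + 15×8 + 14×2 = 966.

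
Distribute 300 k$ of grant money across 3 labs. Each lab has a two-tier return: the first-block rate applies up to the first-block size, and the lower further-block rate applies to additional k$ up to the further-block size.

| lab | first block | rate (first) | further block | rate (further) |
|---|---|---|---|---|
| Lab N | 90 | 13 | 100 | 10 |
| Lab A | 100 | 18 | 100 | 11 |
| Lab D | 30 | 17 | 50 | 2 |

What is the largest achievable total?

4360

Rank every tier by rate: Lab A/tier1 18 > Lab D/tier1 17 > Lab N/tier1 13 > Lab A/tier2 11 > Lab N/tier2 10 > Lab D/tier2 2.
Lab A/tier1 (18): +100 → 200 left.
Fill Lab D tier1 block (30 at 17) → 170 left.
Fill Lab N tier1 block (90 at 13) → 80 left.
Lab A tier2 at 11: only 80 left, fill 80.
Total = 18×100 + 17×30 + 13×90 + 11×80 = 4360.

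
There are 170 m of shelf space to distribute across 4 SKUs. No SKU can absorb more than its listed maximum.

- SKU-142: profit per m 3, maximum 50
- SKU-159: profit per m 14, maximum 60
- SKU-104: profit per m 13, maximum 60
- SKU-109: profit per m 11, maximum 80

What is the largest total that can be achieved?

Order the SKUs by profit per m: SKU-159 14 > SKU-104 13 > SKU-109 11 > SKU-142 3.
SKU-159 takes 60 to reach its cap of 60 — 110 left.
SKU-104 takes 60 to reach its cap of 60 — 50 left.
Only 50 left; SKU-109 takes them to reach 50.
Total = 14×60 + 13×60 + 11×50 = 2170.

2170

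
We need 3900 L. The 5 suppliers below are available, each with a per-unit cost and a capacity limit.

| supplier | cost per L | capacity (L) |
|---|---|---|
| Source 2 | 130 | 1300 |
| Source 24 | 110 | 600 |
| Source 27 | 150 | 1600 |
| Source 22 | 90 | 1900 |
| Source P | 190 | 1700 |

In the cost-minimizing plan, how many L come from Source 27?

Use suppliers in increasing cost order.
Source 22 at 90: take all 1900 L — 2000 still needed.
Take 600 from Source 24 at 110 — need 1400 more.
Take 1300 from Source 2 at 130 — need 100 more.
Source 27 at 150: take 100 of its 1600 — requirement met.
Source P: unused.

100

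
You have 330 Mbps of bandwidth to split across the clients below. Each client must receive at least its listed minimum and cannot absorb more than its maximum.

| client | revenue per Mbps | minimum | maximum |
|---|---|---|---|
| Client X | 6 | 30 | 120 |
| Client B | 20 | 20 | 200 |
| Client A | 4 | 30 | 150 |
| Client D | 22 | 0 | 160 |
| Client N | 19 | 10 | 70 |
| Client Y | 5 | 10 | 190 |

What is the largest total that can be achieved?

Meeting every minimum uses 30+20+30+0+10+10 = 100 Mbps, leaving 230.
Highest revenue per Mbps first: Client D 22 > Client B 20 > Client N 19 > Client X 6 > Client Y 5 > Client A 4.
Give Client D 160 more to hit its cap of 160 → 70 left.
Only 70 left; Client B takes them to reach 90.
Total = 6×30 + 20×90 + 4×30 + 22×160 + 19×10 + 5×10 = 5860.

5860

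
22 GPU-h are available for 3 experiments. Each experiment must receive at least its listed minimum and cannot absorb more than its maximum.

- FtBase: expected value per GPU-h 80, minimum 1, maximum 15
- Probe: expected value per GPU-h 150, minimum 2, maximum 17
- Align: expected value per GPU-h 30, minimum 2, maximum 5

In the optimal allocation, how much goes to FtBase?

Meeting every minimum uses 1+2+2 = 5 GPU-h, leaving 17.
Highest expected value per GPU-h first: Probe 150 > FtBase 80 > Align 30.
Give Probe 15 more to hit its cap of 17 — 2 left.
FtBase has room for 14 more but only 2 remain, so it gets 3.

3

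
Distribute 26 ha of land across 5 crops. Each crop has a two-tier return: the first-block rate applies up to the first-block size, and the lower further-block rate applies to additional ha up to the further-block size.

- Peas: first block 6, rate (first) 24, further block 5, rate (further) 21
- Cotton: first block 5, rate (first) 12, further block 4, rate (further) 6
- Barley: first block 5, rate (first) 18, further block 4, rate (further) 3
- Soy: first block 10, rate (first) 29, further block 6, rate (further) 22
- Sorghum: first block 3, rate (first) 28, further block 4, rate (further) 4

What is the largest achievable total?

671

Treat each block as its own option and order by rate: Soy/first 29 > Sorghum/first 28 > Peas/first 24 > Soy/second 22 > Peas/second 21 > Barley/first 18 > Cotton/first 12 > Cotton/second 6 > Sorghum/second 4 > Barley/second 3.
Fill Soy first block (10 at 29) → 16 left.
Fill Sorghum first block (3 at 28) → 13 left.
Peas/first (24): +6 → 7 left.
Soy/second (22): +6 → 1 left.
Peas/second: +1 of 5 at 21; pool empty.
Total = 29×10 + 28×3 + 24×6 + 22×6 + 21×1 = 671.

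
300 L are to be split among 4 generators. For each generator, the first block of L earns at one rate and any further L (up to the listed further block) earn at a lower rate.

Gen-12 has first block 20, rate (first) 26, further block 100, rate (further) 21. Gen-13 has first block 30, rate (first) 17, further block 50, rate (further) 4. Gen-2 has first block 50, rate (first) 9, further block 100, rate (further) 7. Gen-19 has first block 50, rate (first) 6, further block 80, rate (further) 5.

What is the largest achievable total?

4280

Order all 8 blocks by rate: Gen-12/T1 26 > Gen-12/T2 21 > Gen-13/T1 17 > Gen-2/T1 9 > Gen-2/T2 7 > Gen-19/T1 6 > Gen-19/T2 5 > Gen-13/T2 4.
Fill Gen-12 T1 block (20 at 26) → 280 left.
Gen-12/T2 (21): +100 → 180 left.
Fill Gen-13 T1 block (30 at 17) → 150 left.
Gen-2/T1 (9): +50 → 100 left.
Gen-2 T2 at 7: fill all 100 → 0 left.
Total = 26×20 + 21×100 + 17×30 + 9×50 + 7×100 = 4280.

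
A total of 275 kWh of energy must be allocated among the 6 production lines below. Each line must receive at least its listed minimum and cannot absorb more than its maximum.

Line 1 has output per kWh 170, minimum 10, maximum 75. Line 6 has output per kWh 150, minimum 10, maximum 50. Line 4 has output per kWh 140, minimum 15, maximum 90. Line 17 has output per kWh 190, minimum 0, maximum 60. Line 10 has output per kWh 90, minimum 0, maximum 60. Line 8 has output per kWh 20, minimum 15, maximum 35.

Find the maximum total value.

Meeting every minimum uses 10+10+15+0+0+15 = 50 kWh, leaving 225.
Highest output per kWh first: Line 17 190 > Line 1 170 > Line 6 150 > Line 4 140 > Line 10 90 > Line 8 20.
Give Line 17 60 more to hit its cap of 60 → 165 left.
Line 1: +65 to 75 (cap) → 100 left.
Line 6: +40 to 50 (cap) → 60 left.
Only 60 left; Line 4 takes them to reach 75.
Total = 170×75 + 150×50 + 140×75 + 190×60 + 20×15 = 42450.

42450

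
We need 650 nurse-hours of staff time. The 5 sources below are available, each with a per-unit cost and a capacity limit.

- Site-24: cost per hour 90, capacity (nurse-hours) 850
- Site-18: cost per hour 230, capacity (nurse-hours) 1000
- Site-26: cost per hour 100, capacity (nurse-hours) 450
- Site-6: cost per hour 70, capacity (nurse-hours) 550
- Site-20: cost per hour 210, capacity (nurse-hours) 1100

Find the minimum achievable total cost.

Use sources in increasing cost order.
Site-6 (70): use full 550 — 100 nurse-hours to go.
Site-24 at 90: take 100 of its 850 — requirement met.
Site-26, Site-20, Site-18: unused.
Cost = 550×70 + 100×90 = 47500.

47500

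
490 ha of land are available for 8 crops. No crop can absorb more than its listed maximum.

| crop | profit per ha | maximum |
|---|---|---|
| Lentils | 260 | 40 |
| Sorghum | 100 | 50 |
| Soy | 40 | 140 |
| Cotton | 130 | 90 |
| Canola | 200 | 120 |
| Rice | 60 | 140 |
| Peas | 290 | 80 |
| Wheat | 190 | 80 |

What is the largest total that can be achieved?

Order the crops by profit per ha: Peas 290 > Lentils 260 > Canola 200 > Wheat 190 > Cotton 130 > Sorghum 100 > Rice 60 > Soy 40.
Peas takes 80 to reach its cap of 80 ; 410 left.
Lentils: +40 to 40 (cap) ; 370 left.
Canola: +120 to 120 (cap) ; 250 left.
Wheat: +80 to 80 (cap) ; 170 left.
Give Cotton 90 to hit its cap of 90 ; 80 left.
Give Sorghum 50 to hit its cap of 50 ; 30 left.
Only 30 left; Rice takes them to reach 30.
Total = 260×40 + 100×50 + 130×90 + 200×120 + 60×30 + 290×80 + 190×80 = 91300.

91300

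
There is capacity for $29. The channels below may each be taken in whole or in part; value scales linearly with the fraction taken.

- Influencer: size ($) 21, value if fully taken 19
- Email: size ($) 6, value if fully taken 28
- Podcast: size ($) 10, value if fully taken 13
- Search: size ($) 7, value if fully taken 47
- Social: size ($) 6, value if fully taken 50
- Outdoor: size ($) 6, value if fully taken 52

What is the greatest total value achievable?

Best value per unit of size first: Outdoor 52/6≈8.67, Social 50/6≈8.33, Search 47/7≈6.71, Email 28/6≈4.67, Podcast 13/10≈1.3, Influencer 19/21≈0.905.
Outdoor: take in full, 6 $ for value 52 ; 23 left.
Social: take in full, 6 $ for value 50 ; 17 left.
Search: take in full, 7 $ for value 47 ; 10 left.
All 6 $ of Email fit (value 28) ; 4 remain.
4 $ left: a 4/10 share of Podcast gives 13×4/10 = 5.2.
Total value = 182.2.

182.2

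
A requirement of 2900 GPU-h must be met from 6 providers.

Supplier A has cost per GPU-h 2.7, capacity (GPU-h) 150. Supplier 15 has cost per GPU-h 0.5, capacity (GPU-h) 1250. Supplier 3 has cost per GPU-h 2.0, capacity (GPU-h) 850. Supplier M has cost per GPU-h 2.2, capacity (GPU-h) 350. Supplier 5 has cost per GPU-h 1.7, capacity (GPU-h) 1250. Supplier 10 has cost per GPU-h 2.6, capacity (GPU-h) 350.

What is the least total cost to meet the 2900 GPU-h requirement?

3550

Use providers in increasing cost order.
Supplier 15 (0.5): use full 1250 — 1650 GPU-h to go.
Take 1250 from Supplier 5 at 1.7 — need 400 more.
Take 400 from Supplier 3 at 2.0 to finish.
Supplier M, Supplier 10, Supplier A: unused.
Cost = 1250×0.5 + 1250×1.7 + 400×2.0 = 3550.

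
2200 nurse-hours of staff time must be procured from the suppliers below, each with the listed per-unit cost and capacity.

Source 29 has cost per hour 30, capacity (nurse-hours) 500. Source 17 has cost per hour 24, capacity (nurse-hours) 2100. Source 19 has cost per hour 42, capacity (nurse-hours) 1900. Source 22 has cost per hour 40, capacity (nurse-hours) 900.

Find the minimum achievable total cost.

53400

Fill from the cheapest supplier first.
Source 17 (24): use full 2100 — 100 nurse-hours to go.
Source 29 (30): take the remaining 100 — done.
Source 22, Source 19: unused.
Cost = 2100×24 + 100×30 = 53400.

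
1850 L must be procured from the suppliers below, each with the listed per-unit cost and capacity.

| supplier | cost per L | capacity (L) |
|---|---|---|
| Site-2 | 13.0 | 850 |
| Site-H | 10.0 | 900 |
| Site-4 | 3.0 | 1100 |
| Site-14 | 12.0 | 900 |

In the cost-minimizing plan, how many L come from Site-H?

750

Fill from the cheapest supplier first.
Site-4 at 3.0: take all 1100 L → 750 still needed.
Take 750 from Site-H at 10.0 to finish.
Site-14, Site-2: unused.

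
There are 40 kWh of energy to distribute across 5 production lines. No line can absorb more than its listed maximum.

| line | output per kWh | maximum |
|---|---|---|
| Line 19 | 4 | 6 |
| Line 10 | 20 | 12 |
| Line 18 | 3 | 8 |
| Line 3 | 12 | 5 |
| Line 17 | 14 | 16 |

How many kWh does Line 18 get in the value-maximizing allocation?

Order the production lines by output per kWh: Line 10 20 > Line 17 14 > Line 3 12 > Line 19 4 > Line 18 3.
Give Line 10 12 to hit its cap of 12 — 28 left.
Line 17 takes 16 to reach its cap of 16 — 12 left.
Line 3: +5 to 5 (cap) — 7 left.
Line 19 takes 6 to reach its cap of 6 — 1 left.
Line 18: +1 (room for 8) → 1. Pool exhausted.

1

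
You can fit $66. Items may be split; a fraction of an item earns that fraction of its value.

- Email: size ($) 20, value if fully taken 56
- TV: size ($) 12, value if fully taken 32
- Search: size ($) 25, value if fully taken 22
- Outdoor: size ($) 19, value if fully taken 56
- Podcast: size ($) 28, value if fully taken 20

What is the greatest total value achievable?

Best value per unit of size first: Outdoor 56/19≈2.95, Email 56/20≈2.8, TV 32/12≈2.67, Search 22/25≈0.88, Podcast 20/28≈0.714.
Take all of Outdoor (19 $, value 56) ; 47 $ left.
All 20 $ of Email fit (value 56) ; 27 remain.
All 12 $ of TV fit (value 32) ; 15 remain.
15 $ left: a 15/25 share of Search gives 22×15/25 = 13.2.
Total value = 157.2.

157.2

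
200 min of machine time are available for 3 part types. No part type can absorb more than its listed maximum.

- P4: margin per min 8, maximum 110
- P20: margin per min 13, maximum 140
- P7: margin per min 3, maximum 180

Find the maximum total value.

Rank by margin per min: P20 13 > P4 8 > P7 3.
Give P20 140 to hit its cap of 140 → 60 left.
P4 has room for 110 but only 60 remain, so it gets 60.
Total = 8×60 + 13×140 = 2300.

2300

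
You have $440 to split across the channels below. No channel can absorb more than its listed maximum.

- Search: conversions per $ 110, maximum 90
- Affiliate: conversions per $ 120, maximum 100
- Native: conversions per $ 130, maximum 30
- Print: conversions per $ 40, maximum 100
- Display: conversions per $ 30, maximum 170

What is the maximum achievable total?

33400

Rank by conversions per $: Native 130 > Affiliate 120 > Search 110 > Print 40 > Display 30.
Native: +30 to 30 (cap) ; 410 left.
Affiliate takes 100 to reach its cap of 100 ; 310 left.
Search: +90 to 90 (cap) ; 220 left.
Print: +100 to 100 (cap) ; 120 left.
Only 120 left; Display takes them to reach 120.
Total = 110×90 + 120×100 + 130×30 + 40×100 + 30×120 = 33400.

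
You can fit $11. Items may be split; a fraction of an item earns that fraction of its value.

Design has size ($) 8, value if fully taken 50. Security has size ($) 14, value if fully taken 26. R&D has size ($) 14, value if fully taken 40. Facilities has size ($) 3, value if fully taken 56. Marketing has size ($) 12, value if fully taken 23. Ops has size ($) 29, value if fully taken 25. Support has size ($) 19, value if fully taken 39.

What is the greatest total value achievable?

Best value per unit of size first: Facilities 56/3≈18.7, Design 50/8≈6.25, R&D 40/14≈2.86, Support 39/19≈2.05, Marketing 23/12≈1.92, Security 26/14≈1.86, Ops 25/29≈0.862.
All 3 $ of Facilities fit (value 56) ; 8 remain.
Take all of Design (8 $, value 50) ; 0 $ left.
Total value = 106.

106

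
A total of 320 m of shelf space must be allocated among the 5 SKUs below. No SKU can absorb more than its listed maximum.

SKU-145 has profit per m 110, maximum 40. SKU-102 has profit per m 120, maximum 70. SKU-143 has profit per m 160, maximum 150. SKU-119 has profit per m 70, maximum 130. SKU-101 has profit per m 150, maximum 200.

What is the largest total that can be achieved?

49500

Rank by profit per m: SKU-143 160 > SKU-101 150 > SKU-102 120 > SKU-145 110 > SKU-119 70.
SKU-143: +150 to 150 (cap) ; 170 left.
SKU-101 has room for 200 but only 170 remain, so it gets 170.
Total = 160×150 + 150×170 = 49500.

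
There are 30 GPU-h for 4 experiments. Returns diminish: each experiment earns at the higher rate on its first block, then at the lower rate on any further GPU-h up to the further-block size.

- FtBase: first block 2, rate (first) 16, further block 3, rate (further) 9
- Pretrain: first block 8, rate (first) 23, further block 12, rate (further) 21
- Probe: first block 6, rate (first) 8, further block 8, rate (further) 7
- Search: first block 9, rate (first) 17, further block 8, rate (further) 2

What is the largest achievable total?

605

Rank every tier by rate: Pretrain/T1 23 > Pretrain/T2 21 > Search/T1 17 > FtBase/T1 16 > FtBase/T2 9 > Probe/T1 8 > Probe/T2 7 > Search/T2 2.
Pretrain/T1 (23): +8 → 22 left.
Fill Pretrain T2 block (12 at 21) → 10 left.
Search/T1 (17): +9 → 1 left.
FtBase/T1: +1 of 2 at 16; pool empty.
Total = 23×8 + 21×12 + 17×9 + 16×1 = 605.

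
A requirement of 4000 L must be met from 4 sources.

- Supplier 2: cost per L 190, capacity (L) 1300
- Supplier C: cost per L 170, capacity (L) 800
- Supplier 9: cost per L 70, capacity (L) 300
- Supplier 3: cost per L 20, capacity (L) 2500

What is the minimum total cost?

Use sources in increasing cost order.
Supplier 3 (20): use full 2500 ; 1500 L to go.
Take 300 from Supplier 9 at 70 ; need 1200 more.
Supplier C (170): use full 800 ; 400 L to go.
Supplier 2 (190): take the remaining 400 ; done.
Cost = 2500×20 + 300×70 + 800×170 + 400×190 = 283000.

283000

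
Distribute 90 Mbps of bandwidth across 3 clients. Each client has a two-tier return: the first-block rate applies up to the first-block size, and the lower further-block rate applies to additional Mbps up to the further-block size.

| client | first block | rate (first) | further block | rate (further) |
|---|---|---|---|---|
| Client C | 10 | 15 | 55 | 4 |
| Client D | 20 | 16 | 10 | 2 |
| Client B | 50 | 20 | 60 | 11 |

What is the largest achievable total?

1580

Treat each block as its own option and order by rate: Client B/tier1 20 > Client D/tier1 16 > Client C/tier1 15 > Client B/tier2 11 > Client C/tier2 4 > Client D/tier2 2.
Client B/tier1 (20): +50 → 40 left.
Client D/tier1 (16): +20 → 20 left.
Client C tier1 at 15: fill all 10 → 10 left.
10 remain; put them into Client B tier2 at 11.
Total = 20×50 + 16×20 + 15×10 + 11×10 = 1580.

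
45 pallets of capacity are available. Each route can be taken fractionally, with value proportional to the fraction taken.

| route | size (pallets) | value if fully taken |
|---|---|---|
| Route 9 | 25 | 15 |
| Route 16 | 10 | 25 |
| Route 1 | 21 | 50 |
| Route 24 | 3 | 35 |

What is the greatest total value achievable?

Rank by value-to-size ratio: Route 24 35/3≈11.7, Route 16 25/10≈2.5, Route 1 50/21≈2.38, Route 9 15/25≈0.6.
Route 24: take in full, 3 pallets for value 35 — 42 left.
All 10 pallets of Route 16 fit (value 25) — 32 remain.
Take all of Route 1 (21 pallets, value 50) — 11 pallets left.
11 pallets left: a 11/25 share of Route 9 gives 15×11/25 = 6.6.
Total value = 116.6.

116.6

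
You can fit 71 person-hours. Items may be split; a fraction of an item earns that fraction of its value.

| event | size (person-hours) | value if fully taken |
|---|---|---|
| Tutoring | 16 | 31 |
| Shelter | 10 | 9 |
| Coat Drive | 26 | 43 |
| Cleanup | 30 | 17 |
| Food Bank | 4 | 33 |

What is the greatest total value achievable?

Sort by value density: Food Bank 33/4≈8.25, Tutoring 31/16≈1.94, Coat Drive 43/26≈1.65, Shelter 9/10≈0.9, Cleanup 17/30≈0.567.
All 4 person-hours of Food Bank fit (value 33) ; 67 remain.
Tutoring: take in full, 16 person-hours for value 31 ; 51 left.
Coat Drive: take in full, 26 person-hours for value 43 ; 25 left.
Take all of Shelter (10 person-hours, value 9) ; 15 person-hours left.
Only 15 person-hours remain; take 15/30 of Cleanup for value 17×15/30 = 8.5.
Total value = 124.5.

124.5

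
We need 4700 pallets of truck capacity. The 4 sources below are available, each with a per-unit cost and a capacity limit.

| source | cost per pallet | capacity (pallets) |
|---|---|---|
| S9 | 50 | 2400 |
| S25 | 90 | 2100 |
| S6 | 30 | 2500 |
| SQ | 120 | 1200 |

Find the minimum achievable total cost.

Use sources in increasing cost order.
S6 (30): use full 2500 ; 2200 pallets to go.
S9 at 50: take 2200 of its 2400 ; requirement met.
S25, SQ: unused.
Cost = 2500×30 + 2200×50 = 185000.

185000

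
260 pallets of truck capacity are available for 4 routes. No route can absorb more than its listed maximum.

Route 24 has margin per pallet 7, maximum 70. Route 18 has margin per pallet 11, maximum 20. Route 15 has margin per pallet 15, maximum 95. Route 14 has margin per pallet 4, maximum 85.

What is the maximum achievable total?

2435

Rank by margin per pallet: Route 15 15 > Route 18 11 > Route 24 7 > Route 14 4.
Give Route 15 95 to hit its cap of 95 ; 165 left.
Give Route 18 20 to hit its cap of 20 ; 145 left.
Route 24: +70 to 70 (cap) ; 75 left.
Only 75 left; Route 14 takes them to reach 75.
Total = 7×70 + 11×20 + 15×95 + 4×75 = 2435.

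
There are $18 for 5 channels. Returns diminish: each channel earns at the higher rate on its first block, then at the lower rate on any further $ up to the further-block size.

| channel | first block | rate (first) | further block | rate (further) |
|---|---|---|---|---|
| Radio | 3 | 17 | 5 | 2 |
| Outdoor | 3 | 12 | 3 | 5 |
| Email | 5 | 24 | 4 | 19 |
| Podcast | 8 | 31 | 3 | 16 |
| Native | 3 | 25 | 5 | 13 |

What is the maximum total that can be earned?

Treat each block as its own option and order by rate: Podcast/tier1 31 > Native/tier1 25 > Email/tier1 24 > Email/tier2 19 > Radio/tier1 17 > Podcast/tier2 16 > Native/tier2 13 > Outdoor/tier1 12 > Outdoor/tier2 5 > Radio/tier2 2.
Podcast tier1 at 31: fill all 8 — 10 left.
Native tier1 at 25: fill all 3 — 7 left.
Fill Email tier1 block (5 at 24) — 2 left.
Email tier2 at 19: only 2 left, fill 2.
Total = 31×8 + 25×3 + 24×5 + 19×2 = 481.

481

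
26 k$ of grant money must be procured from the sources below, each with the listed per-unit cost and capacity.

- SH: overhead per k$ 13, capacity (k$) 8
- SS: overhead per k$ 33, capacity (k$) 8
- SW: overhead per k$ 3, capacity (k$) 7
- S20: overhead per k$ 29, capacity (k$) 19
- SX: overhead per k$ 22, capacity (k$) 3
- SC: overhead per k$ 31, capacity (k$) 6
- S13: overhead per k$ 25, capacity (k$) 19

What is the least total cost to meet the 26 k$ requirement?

391

Cheapest first:
SW at 3: take all 7 k$ → 19 still needed.
SH at 13: take all 8 k$ → 11 still needed.
Take 3 from SX at 22 → need 8 more.
S13 at 25: take 8 of its 19 → requirement met.
S20, SC, SS: unused.
Cost = 7×3 + 8×13 + 3×22 + 8×25 = 391.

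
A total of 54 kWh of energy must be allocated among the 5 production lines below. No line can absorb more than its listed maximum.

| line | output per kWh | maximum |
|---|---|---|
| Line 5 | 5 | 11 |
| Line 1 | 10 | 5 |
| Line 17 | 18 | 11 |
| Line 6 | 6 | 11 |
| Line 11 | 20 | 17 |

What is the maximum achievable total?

Order the production lines by output per kWh: Line 11 20 > Line 17 18 > Line 1 10 > Line 6 6 > Line 5 5.
Give Line 11 17 to hit its cap of 17 ; 37 left.
Line 17 takes 11 to reach its cap of 11 ; 26 left.
Line 1 takes 5 to reach its cap of 5 ; 21 left.
Line 6 takes 11 to reach its cap of 11 ; 10 left.
Line 5: +10 (room for 11) → 10. Pool exhausted.
Total = 5×10 + 10×5 + 18×11 + 6×11 + 20×17 = 704.

704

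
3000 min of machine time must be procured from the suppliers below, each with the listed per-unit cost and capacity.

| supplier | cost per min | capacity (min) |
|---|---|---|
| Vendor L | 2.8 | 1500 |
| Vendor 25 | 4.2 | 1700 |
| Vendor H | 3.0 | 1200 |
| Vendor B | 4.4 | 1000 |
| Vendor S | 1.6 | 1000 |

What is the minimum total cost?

Fill from the cheapest supplier first.
Vendor S (1.6): use full 1000 ; 2000 min to go.
Vendor L at 2.8: take all 1500 min ; 500 still needed.
Take 500 from Vendor H at 3.0 to finish.
Vendor 25, Vendor B: unused.
Cost = 1000×1.6 + 1500×2.8 + 500×3.0 = 7300.

7300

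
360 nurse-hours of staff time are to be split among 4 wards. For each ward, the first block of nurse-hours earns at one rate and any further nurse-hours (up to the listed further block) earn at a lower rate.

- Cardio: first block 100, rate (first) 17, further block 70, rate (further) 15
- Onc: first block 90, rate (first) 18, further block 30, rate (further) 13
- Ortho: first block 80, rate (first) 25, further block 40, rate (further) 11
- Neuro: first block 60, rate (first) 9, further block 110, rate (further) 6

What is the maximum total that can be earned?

6630

Treat each block as its own option and order by rate: Ortho/first 25 > Onc/first 18 > Cardio/first 17 > Cardio/second 15 > Onc/second 13 > Ortho/second 11 > Neuro/first 9 > Neuro/second 6.
Ortho first at 25: fill all 80 ; 280 left.
Onc/first (18): +90 ; 190 left.
Cardio/first (17): +100 ; 90 left.
Cardio second at 15: fill all 70 ; 20 left.
Onc/second: +20 of 30 at 13; pool empty.
Total = 25×80 + 18×90 + 17×100 + 15×70 + 13×20 = 6630.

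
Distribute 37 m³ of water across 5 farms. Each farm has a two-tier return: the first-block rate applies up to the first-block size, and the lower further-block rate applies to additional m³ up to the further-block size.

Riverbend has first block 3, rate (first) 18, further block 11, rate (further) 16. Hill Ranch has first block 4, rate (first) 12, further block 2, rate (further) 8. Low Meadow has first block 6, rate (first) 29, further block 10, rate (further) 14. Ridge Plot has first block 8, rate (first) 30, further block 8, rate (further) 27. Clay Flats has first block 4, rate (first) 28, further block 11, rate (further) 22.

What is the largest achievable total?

984

Treat each block as its own option and order by rate: Ridge Plot/T1 30 > Low Meadow/T1 29 > Clay Flats/T1 28 > Ridge Plot/T2 27 > Clay Flats/T2 22 > Riverbend/T1 18 > Riverbend/T2 16 > Low Meadow/T2 14 > Hill Ranch/T1 12 > Hill Ranch/T2 8.
Ridge Plot/T1 (30): +8 ; 29 left.
Low Meadow/T1 (29): +6 ; 23 left.
Clay Flats/T1 (28): +4 ; 19 left.
Ridge Plot T2 at 27: fill all 8 ; 11 left.
Fill Clay Flats T2 block (11 at 22) ; 0 left.
Total = 30×8 + 29×6 + 28×4 + 27×8 + 22×11 = 984.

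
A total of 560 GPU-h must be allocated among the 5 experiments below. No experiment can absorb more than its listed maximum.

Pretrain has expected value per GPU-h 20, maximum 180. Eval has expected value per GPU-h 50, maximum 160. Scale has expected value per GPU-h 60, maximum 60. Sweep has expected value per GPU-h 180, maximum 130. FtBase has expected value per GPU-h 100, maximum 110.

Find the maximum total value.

Rank by expected value per GPU-h: Sweep 180 > FtBase 100 > Scale 60 > Eval 50 > Pretrain 20.
Sweep takes 130 to reach its cap of 130 → 430 left.
FtBase: +110 to 110 (cap) → 320 left.
Scale takes 60 to reach its cap of 60 → 260 left.
Give Eval 160 to hit its cap of 160 → 100 left.
Only 100 left; Pretrain takes them to reach 100.
Total = 20×100 + 50×160 + 60×60 + 180×130 + 100×110 = 48000.

48000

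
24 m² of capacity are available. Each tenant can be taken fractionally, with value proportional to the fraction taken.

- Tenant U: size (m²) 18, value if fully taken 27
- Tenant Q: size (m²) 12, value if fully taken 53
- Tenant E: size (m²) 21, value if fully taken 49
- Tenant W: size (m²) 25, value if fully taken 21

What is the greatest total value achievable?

81

Rank by value-to-size ratio: Tenant Q 53/12≈4.42, Tenant E 49/21≈2.33, Tenant U 27/18≈1.5, Tenant W 21/25≈0.84.
Take all of Tenant Q (12 m², value 53) — 12 m² left.
Only 12 m² remain; take 12/21 of Tenant E for value 49×12/21 = 28.
Total value = 81.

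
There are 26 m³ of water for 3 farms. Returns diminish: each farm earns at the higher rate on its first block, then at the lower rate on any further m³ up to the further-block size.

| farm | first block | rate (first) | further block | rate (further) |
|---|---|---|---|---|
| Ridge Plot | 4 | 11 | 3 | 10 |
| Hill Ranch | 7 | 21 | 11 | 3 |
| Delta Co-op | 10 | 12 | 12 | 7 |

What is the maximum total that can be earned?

355

Order all 6 blocks by rate: Hill Ranch/T1 21 > Delta Co-op/T1 12 > Ridge Plot/T1 11 > Ridge Plot/T2 10 > Delta Co-op/T2 7 > Hill Ranch/T2 3.
Fill Hill Ranch T1 block (7 at 21) → 19 left.
Fill Delta Co-op T1 block (10 at 12) → 9 left.
Ridge Plot T1 at 11: fill all 4 → 5 left.
Ridge Plot/T2 (10): +3 → 2 left.
2 remain; put them into Delta Co-op T2 at 7.
Total = 21×7 + 12×10 + 11×4 + 10×3 + 7×2 = 355.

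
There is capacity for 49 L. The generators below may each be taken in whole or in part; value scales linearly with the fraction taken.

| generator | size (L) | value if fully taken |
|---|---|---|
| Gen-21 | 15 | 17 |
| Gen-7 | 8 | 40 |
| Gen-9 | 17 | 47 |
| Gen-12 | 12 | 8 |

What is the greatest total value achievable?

110

Rank by value-to-size ratio: Gen-7 40/8≈5, Gen-9 47/17≈2.76, Gen-21 17/15≈1.13, Gen-12 8/12≈0.667.
All 8 L of Gen-7 fit (value 40) — 41 remain.
Gen-9: take in full, 17 L for value 47 — 24 left.
Take all of Gen-21 (15 L, value 17) — 9 L left.
Fill the last 9 L with part of Gen-12: 9/12 of it earns 6.
Total value = 110.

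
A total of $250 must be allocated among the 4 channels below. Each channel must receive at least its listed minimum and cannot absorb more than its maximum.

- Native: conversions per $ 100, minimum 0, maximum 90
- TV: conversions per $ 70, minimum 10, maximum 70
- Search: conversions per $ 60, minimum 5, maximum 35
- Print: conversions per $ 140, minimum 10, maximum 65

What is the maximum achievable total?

Meeting every minimum uses 0+10+5+10 = 25 $, leaving 225.
Order the channels by conversions per $: Print 140 > Native 100 > TV 70 > Search 60.
Give Print 55 more to hit its cap of 65 — 170 left.
Native takes 90 more to reach its cap of 90 — 80 left.
TV takes 60 more to reach its cap of 70 — 20 left.
Search: +20 (room for 30) → 25. Pool exhausted.
Total = 100×90 + 70×70 + 60×25 + 140×65 = 24500.

24500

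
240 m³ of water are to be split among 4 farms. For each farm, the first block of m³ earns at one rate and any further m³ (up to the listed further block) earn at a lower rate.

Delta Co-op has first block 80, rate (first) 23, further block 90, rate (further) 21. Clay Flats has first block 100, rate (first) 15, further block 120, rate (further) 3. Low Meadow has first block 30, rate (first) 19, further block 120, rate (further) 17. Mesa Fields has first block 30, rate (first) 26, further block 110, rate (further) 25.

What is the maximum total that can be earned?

5790

Rank every tier by rate: Mesa Fields/T1 26 > Mesa Fields/T2 25 > Delta Co-op/T1 23 > Delta Co-op/T2 21 > Low Meadow/T1 19 > Low Meadow/T2 17 > Clay Flats/T1 15 > Clay Flats/T2 3.
Mesa Fields/T1 (26): +30 — 210 left.
Mesa Fields T2 at 25: fill all 110 — 100 left.
Delta Co-op T1 at 23: fill all 80 — 20 left.
Delta Co-op/T2: +20 of 90 at 21; pool empty.
Total = 26×30 + 25×110 + 23×80 + 21×20 = 5790.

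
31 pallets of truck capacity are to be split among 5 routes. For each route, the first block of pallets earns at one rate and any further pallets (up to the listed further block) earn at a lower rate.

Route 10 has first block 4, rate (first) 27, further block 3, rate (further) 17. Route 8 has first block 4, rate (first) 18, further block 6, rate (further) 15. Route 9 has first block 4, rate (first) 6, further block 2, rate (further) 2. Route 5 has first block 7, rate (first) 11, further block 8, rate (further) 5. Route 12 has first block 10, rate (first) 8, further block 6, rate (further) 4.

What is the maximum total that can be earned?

Rank every tier by rate: Route 10/T1 27 > Route 8/T1 18 > Route 10/T2 17 > Route 8/T2 15 > Route 5/T1 11 > Route 12/T1 8 > Route 9/T1 6 > Route 5/T2 5 > Route 12/T2 4 > Route 9/T2 2.
Route 10/T1 (27): +4 → 27 left.
Fill Route 8 T1 block (4 at 18) → 23 left.
Route 10 T2 at 17: fill all 3 → 20 left.
Route 8 T2 at 15: fill all 6 → 14 left.
Route 5/T1 (11): +7 → 7 left.
Route 12 T1 at 8: only 7 left, fill 7.
Total = 27×4 + 18×4 + 17×3 + 15×6 + 11×7 + 8×7 = 454.

454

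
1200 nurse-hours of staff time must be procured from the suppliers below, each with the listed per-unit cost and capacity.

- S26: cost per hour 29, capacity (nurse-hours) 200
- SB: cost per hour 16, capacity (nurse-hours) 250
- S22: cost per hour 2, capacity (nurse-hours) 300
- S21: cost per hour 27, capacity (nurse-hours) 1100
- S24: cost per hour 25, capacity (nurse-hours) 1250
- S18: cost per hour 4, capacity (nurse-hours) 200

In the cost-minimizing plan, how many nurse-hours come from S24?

450

Cheapest first:
Take 300 from S22 at 2 — need 900 more.
S18 at 4: take all 200 nurse-hours — 700 still needed.
SB at 16: take all 250 nurse-hours — 450 still needed.
S24 (25): take the remaining 450 — done.
S21, S26: unused.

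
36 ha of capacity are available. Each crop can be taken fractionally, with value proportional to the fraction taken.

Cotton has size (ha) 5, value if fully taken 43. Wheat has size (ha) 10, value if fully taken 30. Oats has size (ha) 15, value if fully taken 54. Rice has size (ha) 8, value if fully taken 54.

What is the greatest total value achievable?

175

Sort by value density: Cotton 43/5≈8.6, Rice 54/8≈6.75, Oats 54/15≈3.6, Wheat 30/10≈3.
Cotton: take in full, 5 ha for value 43 → 31 left.
All 8 ha of Rice fit (value 54) → 23 remain.
Oats: take in full, 15 ha for value 54 → 8 left.
Only 8 ha remain; take 8/10 of Wheat for value 30×8/10 = 24.
Total value = 175.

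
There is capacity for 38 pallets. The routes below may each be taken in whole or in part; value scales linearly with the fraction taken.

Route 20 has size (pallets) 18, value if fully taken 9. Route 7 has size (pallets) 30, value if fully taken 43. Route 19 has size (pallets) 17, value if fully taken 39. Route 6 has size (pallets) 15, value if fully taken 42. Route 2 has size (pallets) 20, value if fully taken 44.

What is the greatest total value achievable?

Rank by value-to-size ratio: Route 6 42/15≈2.8, Route 19 39/17≈2.29, Route 2 44/20≈2.2, Route 7 43/30≈1.43, Route 20 9/18≈0.5.
All 15 pallets of Route 6 fit (value 42) — 23 remain.
Route 19: take in full, 17 pallets for value 39 — 6 left.
6 pallets left: a 6/20 share of Route 2 gives 44×6/20 = 13.2.
Total value = 94.2.

94.2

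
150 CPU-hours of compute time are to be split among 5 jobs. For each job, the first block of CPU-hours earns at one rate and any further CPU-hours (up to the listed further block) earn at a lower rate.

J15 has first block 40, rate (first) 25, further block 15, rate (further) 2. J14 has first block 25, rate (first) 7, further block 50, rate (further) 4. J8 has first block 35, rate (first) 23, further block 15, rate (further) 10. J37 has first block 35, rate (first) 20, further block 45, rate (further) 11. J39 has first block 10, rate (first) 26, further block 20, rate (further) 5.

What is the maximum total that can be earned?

3095

Rank every tier by rate: J39/T1 26 > J15/T1 25 > J8/T1 23 > J37/T1 20 > J37/T2 11 > J8/T2 10 > J14/T1 7 > J39/T2 5 > J14/T2 4 > J15/T2 2.
Fill J39 T1 block (10 at 26) → 140 left.
J15/T1 (25): +40 → 100 left.
J8 T1 at 23: fill all 35 → 65 left.
J37 T1 at 20: fill all 35 → 30 left.
J37/T2: +30 of 45 at 11; pool empty.
Total = 26×10 + 25×40 + 23×35 + 20×35 + 11×30 = 3095.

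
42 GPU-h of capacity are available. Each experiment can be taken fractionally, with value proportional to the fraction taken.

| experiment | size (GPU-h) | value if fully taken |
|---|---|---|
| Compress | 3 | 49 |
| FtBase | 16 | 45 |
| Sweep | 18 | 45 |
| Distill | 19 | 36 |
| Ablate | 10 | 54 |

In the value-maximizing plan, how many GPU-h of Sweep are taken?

13

Sort by value density: Compress 49/3≈16.3, Ablate 54/10≈5.4, FtBase 45/16≈2.81, Sweep 45/18≈2.5, Distill 36/19≈1.89.
Take all of Compress (3 GPU-h, value 49) ; 39 GPU-h left.
Ablate: take in full, 10 GPU-h for value 54 ; 29 left.
All 16 GPU-h of FtBase fit (value 45) ; 13 remain.
Fill the last 13 GPU-h with part of Sweep: 13/18 of it earns 32.5.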